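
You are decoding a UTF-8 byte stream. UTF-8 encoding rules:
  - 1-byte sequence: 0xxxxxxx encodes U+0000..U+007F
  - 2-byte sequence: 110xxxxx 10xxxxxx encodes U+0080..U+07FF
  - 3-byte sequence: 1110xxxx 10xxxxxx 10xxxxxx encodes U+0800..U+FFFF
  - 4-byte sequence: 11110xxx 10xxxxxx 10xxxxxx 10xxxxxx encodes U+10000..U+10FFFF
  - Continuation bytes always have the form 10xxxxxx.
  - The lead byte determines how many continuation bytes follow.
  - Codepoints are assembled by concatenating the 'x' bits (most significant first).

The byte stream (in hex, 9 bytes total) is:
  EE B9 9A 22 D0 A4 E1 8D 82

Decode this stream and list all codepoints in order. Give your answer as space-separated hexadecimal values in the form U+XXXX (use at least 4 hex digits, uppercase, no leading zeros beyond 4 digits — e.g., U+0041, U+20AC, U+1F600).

Byte[0]=EE: 3-byte lead, need 2 cont bytes. acc=0xE
Byte[1]=B9: continuation. acc=(acc<<6)|0x39=0x3B9
Byte[2]=9A: continuation. acc=(acc<<6)|0x1A=0xEE5A
Completed: cp=U+EE5A (starts at byte 0)
Byte[3]=22: 1-byte ASCII. cp=U+0022
Byte[4]=D0: 2-byte lead, need 1 cont bytes. acc=0x10
Byte[5]=A4: continuation. acc=(acc<<6)|0x24=0x424
Completed: cp=U+0424 (starts at byte 4)
Byte[6]=E1: 3-byte lead, need 2 cont bytes. acc=0x1
Byte[7]=8D: continuation. acc=(acc<<6)|0x0D=0x4D
Byte[8]=82: continuation. acc=(acc<<6)|0x02=0x1342
Completed: cp=U+1342 (starts at byte 6)

Answer: U+EE5A U+0022 U+0424 U+1342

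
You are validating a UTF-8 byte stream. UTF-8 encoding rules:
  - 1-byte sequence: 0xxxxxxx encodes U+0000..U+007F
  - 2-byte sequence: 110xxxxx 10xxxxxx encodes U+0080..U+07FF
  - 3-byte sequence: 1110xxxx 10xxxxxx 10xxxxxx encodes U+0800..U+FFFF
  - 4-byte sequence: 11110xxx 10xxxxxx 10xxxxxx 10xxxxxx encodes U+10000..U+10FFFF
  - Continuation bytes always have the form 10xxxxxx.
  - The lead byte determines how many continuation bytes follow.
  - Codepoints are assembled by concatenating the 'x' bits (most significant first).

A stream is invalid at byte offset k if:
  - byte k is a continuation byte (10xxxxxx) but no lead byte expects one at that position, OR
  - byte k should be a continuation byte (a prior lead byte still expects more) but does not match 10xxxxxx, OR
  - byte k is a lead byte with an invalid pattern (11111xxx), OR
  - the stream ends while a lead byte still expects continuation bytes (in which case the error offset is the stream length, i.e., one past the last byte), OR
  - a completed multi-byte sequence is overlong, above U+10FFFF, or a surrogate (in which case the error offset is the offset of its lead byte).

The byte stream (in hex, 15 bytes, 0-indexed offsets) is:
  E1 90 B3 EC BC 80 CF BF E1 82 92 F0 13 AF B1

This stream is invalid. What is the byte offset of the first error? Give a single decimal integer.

Answer: 12

Derivation:
Byte[0]=E1: 3-byte lead, need 2 cont bytes. acc=0x1
Byte[1]=90: continuation. acc=(acc<<6)|0x10=0x50
Byte[2]=B3: continuation. acc=(acc<<6)|0x33=0x1433
Completed: cp=U+1433 (starts at byte 0)
Byte[3]=EC: 3-byte lead, need 2 cont bytes. acc=0xC
Byte[4]=BC: continuation. acc=(acc<<6)|0x3C=0x33C
Byte[5]=80: continuation. acc=(acc<<6)|0x00=0xCF00
Completed: cp=U+CF00 (starts at byte 3)
Byte[6]=CF: 2-byte lead, need 1 cont bytes. acc=0xF
Byte[7]=BF: continuation. acc=(acc<<6)|0x3F=0x3FF
Completed: cp=U+03FF (starts at byte 6)
Byte[8]=E1: 3-byte lead, need 2 cont bytes. acc=0x1
Byte[9]=82: continuation. acc=(acc<<6)|0x02=0x42
Byte[10]=92: continuation. acc=(acc<<6)|0x12=0x1092
Completed: cp=U+1092 (starts at byte 8)
Byte[11]=F0: 4-byte lead, need 3 cont bytes. acc=0x0
Byte[12]=13: expected 10xxxxxx continuation. INVALID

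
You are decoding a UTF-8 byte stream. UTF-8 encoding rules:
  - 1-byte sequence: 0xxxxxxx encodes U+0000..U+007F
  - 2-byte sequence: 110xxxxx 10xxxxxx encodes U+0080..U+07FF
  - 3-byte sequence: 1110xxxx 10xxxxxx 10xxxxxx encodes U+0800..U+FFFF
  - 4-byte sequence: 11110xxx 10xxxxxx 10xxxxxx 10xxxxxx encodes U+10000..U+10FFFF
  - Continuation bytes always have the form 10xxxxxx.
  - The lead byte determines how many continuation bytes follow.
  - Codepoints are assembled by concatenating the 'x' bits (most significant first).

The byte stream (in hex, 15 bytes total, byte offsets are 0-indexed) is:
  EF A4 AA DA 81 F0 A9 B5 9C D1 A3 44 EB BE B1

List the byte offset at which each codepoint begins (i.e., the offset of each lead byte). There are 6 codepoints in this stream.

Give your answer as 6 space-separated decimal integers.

Byte[0]=EF: 3-byte lead, need 2 cont bytes. acc=0xF
Byte[1]=A4: continuation. acc=(acc<<6)|0x24=0x3E4
Byte[2]=AA: continuation. acc=(acc<<6)|0x2A=0xF92A
Completed: cp=U+F92A (starts at byte 0)
Byte[3]=DA: 2-byte lead, need 1 cont bytes. acc=0x1A
Byte[4]=81: continuation. acc=(acc<<6)|0x01=0x681
Completed: cp=U+0681 (starts at byte 3)
Byte[5]=F0: 4-byte lead, need 3 cont bytes. acc=0x0
Byte[6]=A9: continuation. acc=(acc<<6)|0x29=0x29
Byte[7]=B5: continuation. acc=(acc<<6)|0x35=0xA75
Byte[8]=9C: continuation. acc=(acc<<6)|0x1C=0x29D5C
Completed: cp=U+29D5C (starts at byte 5)
Byte[9]=D1: 2-byte lead, need 1 cont bytes. acc=0x11
Byte[10]=A3: continuation. acc=(acc<<6)|0x23=0x463
Completed: cp=U+0463 (starts at byte 9)
Byte[11]=44: 1-byte ASCII. cp=U+0044
Byte[12]=EB: 3-byte lead, need 2 cont bytes. acc=0xB
Byte[13]=BE: continuation. acc=(acc<<6)|0x3E=0x2FE
Byte[14]=B1: continuation. acc=(acc<<6)|0x31=0xBFB1
Completed: cp=U+BFB1 (starts at byte 12)

Answer: 0 3 5 9 11 12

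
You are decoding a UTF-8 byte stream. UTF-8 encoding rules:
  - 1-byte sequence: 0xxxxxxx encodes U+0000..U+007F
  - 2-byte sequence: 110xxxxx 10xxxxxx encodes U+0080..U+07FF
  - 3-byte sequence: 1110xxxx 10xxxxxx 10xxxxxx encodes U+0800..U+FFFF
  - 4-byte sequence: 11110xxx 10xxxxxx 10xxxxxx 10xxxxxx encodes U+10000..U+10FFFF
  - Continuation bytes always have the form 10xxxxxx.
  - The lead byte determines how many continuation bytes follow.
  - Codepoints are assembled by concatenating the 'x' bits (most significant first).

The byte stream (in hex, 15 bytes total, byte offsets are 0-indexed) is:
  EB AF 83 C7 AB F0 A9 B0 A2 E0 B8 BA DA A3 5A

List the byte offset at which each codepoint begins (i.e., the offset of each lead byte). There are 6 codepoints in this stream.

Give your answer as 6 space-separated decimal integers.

Answer: 0 3 5 9 12 14

Derivation:
Byte[0]=EB: 3-byte lead, need 2 cont bytes. acc=0xB
Byte[1]=AF: continuation. acc=(acc<<6)|0x2F=0x2EF
Byte[2]=83: continuation. acc=(acc<<6)|0x03=0xBBC3
Completed: cp=U+BBC3 (starts at byte 0)
Byte[3]=C7: 2-byte lead, need 1 cont bytes. acc=0x7
Byte[4]=AB: continuation. acc=(acc<<6)|0x2B=0x1EB
Completed: cp=U+01EB (starts at byte 3)
Byte[5]=F0: 4-byte lead, need 3 cont bytes. acc=0x0
Byte[6]=A9: continuation. acc=(acc<<6)|0x29=0x29
Byte[7]=B0: continuation. acc=(acc<<6)|0x30=0xA70
Byte[8]=A2: continuation. acc=(acc<<6)|0x22=0x29C22
Completed: cp=U+29C22 (starts at byte 5)
Byte[9]=E0: 3-byte lead, need 2 cont bytes. acc=0x0
Byte[10]=B8: continuation. acc=(acc<<6)|0x38=0x38
Byte[11]=BA: continuation. acc=(acc<<6)|0x3A=0xE3A
Completed: cp=U+0E3A (starts at byte 9)
Byte[12]=DA: 2-byte lead, need 1 cont bytes. acc=0x1A
Byte[13]=A3: continuation. acc=(acc<<6)|0x23=0x6A3
Completed: cp=U+06A3 (starts at byte 12)
Byte[14]=5A: 1-byte ASCII. cp=U+005A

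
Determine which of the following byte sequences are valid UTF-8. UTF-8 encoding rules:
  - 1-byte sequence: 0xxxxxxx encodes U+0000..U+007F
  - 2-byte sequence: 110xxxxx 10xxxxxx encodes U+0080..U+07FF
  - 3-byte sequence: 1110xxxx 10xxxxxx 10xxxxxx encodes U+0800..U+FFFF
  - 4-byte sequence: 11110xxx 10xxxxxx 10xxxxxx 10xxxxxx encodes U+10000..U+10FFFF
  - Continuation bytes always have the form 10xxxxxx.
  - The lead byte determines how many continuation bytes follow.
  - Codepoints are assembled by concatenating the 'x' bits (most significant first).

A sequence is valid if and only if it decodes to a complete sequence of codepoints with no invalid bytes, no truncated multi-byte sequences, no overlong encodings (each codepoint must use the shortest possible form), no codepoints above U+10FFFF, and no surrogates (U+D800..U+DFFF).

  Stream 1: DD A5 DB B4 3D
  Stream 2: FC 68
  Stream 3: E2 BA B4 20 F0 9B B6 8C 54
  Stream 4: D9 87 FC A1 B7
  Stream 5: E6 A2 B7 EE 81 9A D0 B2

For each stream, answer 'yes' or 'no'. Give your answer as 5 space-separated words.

Stream 1: decodes cleanly. VALID
Stream 2: error at byte offset 0. INVALID
Stream 3: decodes cleanly. VALID
Stream 4: error at byte offset 2. INVALID
Stream 5: decodes cleanly. VALID

Answer: yes no yes no yes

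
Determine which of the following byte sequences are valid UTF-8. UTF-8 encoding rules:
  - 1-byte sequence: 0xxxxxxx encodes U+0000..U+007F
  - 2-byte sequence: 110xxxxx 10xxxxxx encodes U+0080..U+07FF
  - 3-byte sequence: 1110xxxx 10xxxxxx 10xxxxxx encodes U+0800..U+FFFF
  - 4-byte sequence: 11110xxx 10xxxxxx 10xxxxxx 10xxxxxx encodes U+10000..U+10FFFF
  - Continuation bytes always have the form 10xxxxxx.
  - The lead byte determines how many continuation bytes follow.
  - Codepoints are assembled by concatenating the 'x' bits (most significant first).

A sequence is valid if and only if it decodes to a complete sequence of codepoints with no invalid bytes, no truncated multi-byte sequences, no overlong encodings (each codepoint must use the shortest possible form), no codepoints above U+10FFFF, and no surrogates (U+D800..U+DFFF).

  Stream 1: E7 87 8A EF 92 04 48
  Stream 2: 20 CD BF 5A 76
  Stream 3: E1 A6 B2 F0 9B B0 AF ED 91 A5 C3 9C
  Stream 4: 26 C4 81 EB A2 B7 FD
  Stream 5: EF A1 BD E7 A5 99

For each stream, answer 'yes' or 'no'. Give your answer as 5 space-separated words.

Stream 1: error at byte offset 5. INVALID
Stream 2: decodes cleanly. VALID
Stream 3: decodes cleanly. VALID
Stream 4: error at byte offset 6. INVALID
Stream 5: decodes cleanly. VALID

Answer: no yes yes no yes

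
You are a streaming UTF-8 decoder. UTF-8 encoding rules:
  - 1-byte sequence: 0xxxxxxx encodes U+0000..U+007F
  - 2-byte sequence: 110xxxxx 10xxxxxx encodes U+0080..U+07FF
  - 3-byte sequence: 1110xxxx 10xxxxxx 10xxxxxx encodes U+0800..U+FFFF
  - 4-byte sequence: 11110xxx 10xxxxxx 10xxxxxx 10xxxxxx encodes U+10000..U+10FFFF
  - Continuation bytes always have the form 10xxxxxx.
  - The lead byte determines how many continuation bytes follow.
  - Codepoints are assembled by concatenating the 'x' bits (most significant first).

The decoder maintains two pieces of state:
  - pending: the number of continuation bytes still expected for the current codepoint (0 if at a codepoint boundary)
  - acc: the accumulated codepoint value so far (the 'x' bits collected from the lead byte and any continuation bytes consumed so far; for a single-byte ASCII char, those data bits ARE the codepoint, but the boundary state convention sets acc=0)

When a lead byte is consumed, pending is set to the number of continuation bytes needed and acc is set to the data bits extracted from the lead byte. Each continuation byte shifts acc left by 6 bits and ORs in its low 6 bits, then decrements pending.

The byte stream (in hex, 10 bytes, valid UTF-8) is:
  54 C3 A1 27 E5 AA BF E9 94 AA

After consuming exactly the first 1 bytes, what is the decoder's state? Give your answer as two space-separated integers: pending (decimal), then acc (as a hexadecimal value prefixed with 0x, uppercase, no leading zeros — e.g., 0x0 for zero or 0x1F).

Byte[0]=54: 1-byte. pending=0, acc=0x0

Answer: 0 0x0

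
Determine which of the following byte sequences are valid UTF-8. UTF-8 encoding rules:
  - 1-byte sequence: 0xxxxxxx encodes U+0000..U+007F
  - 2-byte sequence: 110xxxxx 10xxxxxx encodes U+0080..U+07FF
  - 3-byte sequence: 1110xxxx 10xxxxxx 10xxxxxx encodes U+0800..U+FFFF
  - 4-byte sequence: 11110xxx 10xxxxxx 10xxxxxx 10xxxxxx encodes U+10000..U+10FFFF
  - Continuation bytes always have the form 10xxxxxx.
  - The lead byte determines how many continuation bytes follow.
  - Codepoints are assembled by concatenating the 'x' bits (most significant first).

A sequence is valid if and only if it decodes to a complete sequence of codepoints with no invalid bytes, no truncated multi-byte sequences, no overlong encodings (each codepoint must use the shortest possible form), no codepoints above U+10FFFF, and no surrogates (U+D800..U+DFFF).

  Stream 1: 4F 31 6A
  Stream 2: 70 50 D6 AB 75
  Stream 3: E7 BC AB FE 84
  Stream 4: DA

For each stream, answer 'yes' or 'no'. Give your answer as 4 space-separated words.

Answer: yes yes no no

Derivation:
Stream 1: decodes cleanly. VALID
Stream 2: decodes cleanly. VALID
Stream 3: error at byte offset 3. INVALID
Stream 4: error at byte offset 1. INVALID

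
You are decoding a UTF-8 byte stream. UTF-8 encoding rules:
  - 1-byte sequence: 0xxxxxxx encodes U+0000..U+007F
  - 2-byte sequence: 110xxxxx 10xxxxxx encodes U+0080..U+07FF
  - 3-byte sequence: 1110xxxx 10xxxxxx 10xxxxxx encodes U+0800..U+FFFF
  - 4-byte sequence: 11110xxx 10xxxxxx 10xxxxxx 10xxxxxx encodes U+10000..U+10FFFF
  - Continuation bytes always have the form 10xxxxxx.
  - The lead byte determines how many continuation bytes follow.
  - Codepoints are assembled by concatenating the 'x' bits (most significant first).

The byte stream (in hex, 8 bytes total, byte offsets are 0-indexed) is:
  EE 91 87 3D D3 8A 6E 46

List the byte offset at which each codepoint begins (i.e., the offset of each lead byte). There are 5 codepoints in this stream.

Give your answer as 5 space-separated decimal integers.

Answer: 0 3 4 6 7

Derivation:
Byte[0]=EE: 3-byte lead, need 2 cont bytes. acc=0xE
Byte[1]=91: continuation. acc=(acc<<6)|0x11=0x391
Byte[2]=87: continuation. acc=(acc<<6)|0x07=0xE447
Completed: cp=U+E447 (starts at byte 0)
Byte[3]=3D: 1-byte ASCII. cp=U+003D
Byte[4]=D3: 2-byte lead, need 1 cont bytes. acc=0x13
Byte[5]=8A: continuation. acc=(acc<<6)|0x0A=0x4CA
Completed: cp=U+04CA (starts at byte 4)
Byte[6]=6E: 1-byte ASCII. cp=U+006E
Byte[7]=46: 1-byte ASCII. cp=U+0046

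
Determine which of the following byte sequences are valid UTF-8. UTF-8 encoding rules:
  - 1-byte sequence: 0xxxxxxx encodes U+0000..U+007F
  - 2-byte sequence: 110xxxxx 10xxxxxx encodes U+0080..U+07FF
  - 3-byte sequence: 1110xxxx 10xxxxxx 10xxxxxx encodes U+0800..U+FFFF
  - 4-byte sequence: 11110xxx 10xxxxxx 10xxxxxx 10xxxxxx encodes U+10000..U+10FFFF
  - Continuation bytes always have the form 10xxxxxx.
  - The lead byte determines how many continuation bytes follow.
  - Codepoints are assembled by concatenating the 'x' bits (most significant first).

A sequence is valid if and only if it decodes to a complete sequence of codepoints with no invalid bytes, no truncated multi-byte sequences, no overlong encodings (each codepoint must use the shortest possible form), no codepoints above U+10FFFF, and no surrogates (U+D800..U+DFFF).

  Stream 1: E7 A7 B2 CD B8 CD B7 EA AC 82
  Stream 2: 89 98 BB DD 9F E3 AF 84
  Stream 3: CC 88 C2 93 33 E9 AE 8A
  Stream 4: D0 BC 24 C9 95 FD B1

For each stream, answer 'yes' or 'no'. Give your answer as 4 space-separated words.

Stream 1: decodes cleanly. VALID
Stream 2: error at byte offset 0. INVALID
Stream 3: decodes cleanly. VALID
Stream 4: error at byte offset 5. INVALID

Answer: yes no yes no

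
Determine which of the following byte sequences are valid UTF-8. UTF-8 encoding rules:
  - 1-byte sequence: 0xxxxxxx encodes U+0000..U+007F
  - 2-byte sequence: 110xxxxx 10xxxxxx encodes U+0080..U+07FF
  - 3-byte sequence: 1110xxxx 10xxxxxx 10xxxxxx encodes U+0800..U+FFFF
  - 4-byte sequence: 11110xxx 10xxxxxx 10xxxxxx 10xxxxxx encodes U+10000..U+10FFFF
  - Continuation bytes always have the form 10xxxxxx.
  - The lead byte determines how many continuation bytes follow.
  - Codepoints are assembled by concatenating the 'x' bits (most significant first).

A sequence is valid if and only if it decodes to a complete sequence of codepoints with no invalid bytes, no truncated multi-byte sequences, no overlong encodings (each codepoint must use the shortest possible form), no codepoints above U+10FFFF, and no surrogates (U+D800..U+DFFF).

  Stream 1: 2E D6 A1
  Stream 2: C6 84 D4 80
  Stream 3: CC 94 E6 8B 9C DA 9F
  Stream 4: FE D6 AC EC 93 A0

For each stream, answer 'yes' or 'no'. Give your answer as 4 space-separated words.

Stream 1: decodes cleanly. VALID
Stream 2: decodes cleanly. VALID
Stream 3: decodes cleanly. VALID
Stream 4: error at byte offset 0. INVALID

Answer: yes yes yes no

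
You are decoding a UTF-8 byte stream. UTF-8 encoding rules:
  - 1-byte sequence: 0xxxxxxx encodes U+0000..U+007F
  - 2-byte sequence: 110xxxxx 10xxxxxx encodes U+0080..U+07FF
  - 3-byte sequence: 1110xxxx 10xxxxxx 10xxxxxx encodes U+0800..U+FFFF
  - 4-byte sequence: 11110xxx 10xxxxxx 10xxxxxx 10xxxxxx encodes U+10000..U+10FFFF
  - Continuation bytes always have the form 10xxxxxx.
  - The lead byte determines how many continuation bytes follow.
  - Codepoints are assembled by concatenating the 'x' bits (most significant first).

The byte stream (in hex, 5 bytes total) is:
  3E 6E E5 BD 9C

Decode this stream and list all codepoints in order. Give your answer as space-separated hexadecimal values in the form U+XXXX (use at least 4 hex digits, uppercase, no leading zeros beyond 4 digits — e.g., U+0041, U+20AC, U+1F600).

Answer: U+003E U+006E U+5F5C

Derivation:
Byte[0]=3E: 1-byte ASCII. cp=U+003E
Byte[1]=6E: 1-byte ASCII. cp=U+006E
Byte[2]=E5: 3-byte lead, need 2 cont bytes. acc=0x5
Byte[3]=BD: continuation. acc=(acc<<6)|0x3D=0x17D
Byte[4]=9C: continuation. acc=(acc<<6)|0x1C=0x5F5C
Completed: cp=U+5F5C (starts at byte 2)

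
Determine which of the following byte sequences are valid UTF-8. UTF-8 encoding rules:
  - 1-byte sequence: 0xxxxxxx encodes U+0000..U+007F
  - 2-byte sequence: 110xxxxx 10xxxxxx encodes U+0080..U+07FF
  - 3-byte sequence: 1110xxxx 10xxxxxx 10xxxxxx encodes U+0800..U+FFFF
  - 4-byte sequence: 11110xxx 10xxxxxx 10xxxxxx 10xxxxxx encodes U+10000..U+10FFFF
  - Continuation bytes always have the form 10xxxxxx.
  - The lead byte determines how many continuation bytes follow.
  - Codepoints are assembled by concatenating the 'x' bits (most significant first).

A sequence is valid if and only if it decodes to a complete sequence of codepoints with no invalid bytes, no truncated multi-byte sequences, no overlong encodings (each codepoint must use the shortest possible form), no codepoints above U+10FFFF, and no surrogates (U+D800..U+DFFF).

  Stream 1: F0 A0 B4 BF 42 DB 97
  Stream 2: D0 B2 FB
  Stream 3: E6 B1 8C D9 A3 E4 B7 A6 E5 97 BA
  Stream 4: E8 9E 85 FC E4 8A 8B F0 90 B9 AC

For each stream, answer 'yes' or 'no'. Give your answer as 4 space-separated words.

Stream 1: decodes cleanly. VALID
Stream 2: error at byte offset 2. INVALID
Stream 3: decodes cleanly. VALID
Stream 4: error at byte offset 3. INVALID

Answer: yes no yes no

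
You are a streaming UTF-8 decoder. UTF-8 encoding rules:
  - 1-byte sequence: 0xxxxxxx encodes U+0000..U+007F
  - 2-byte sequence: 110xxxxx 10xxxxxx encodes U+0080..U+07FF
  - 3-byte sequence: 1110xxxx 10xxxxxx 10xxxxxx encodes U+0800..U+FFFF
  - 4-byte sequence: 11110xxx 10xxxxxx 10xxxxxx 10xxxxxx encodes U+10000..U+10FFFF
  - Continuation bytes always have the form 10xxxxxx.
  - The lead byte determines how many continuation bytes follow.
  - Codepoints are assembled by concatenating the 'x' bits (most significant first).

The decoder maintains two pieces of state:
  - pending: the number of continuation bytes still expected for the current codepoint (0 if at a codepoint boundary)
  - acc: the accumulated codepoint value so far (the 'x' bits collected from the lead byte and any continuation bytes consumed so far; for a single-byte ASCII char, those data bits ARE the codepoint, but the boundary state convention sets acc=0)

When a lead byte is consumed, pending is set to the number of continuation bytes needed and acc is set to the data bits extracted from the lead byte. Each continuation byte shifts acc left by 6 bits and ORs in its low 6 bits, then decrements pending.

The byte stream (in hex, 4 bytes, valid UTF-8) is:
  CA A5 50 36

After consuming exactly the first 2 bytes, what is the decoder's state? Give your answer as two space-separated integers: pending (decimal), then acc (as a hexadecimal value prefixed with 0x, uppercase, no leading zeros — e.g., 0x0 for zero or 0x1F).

Byte[0]=CA: 2-byte lead. pending=1, acc=0xA
Byte[1]=A5: continuation. acc=(acc<<6)|0x25=0x2A5, pending=0

Answer: 0 0x2A5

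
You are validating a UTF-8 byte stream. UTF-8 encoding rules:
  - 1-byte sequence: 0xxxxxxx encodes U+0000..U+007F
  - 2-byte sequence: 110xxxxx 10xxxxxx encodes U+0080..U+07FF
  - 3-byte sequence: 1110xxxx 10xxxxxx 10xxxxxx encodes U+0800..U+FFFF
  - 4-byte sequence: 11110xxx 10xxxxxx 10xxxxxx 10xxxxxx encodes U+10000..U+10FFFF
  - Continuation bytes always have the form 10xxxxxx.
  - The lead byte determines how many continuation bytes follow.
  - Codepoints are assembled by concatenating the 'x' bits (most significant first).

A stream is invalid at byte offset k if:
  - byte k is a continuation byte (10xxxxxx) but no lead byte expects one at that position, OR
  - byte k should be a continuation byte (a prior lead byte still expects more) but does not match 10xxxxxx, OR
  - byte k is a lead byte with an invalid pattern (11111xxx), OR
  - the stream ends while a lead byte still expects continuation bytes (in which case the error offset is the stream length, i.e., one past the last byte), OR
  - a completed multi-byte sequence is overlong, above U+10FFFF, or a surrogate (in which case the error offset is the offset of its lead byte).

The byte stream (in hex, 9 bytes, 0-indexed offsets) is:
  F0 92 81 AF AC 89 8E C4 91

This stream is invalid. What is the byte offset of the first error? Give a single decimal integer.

Answer: 4

Derivation:
Byte[0]=F0: 4-byte lead, need 3 cont bytes. acc=0x0
Byte[1]=92: continuation. acc=(acc<<6)|0x12=0x12
Byte[2]=81: continuation. acc=(acc<<6)|0x01=0x481
Byte[3]=AF: continuation. acc=(acc<<6)|0x2F=0x1206F
Completed: cp=U+1206F (starts at byte 0)
Byte[4]=AC: INVALID lead byte (not 0xxx/110x/1110/11110)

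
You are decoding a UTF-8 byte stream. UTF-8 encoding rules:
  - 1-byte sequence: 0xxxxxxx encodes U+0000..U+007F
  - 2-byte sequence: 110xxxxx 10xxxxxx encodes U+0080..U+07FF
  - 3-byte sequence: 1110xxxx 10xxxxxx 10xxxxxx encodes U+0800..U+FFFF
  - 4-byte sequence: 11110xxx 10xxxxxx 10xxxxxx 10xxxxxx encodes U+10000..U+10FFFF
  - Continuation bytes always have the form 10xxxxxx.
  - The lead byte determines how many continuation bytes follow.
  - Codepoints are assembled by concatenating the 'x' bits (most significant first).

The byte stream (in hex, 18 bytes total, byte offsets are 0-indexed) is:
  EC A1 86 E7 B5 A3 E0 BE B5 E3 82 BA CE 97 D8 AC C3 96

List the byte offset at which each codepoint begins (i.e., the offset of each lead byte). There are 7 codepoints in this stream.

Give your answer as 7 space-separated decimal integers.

Byte[0]=EC: 3-byte lead, need 2 cont bytes. acc=0xC
Byte[1]=A1: continuation. acc=(acc<<6)|0x21=0x321
Byte[2]=86: continuation. acc=(acc<<6)|0x06=0xC846
Completed: cp=U+C846 (starts at byte 0)
Byte[3]=E7: 3-byte lead, need 2 cont bytes. acc=0x7
Byte[4]=B5: continuation. acc=(acc<<6)|0x35=0x1F5
Byte[5]=A3: continuation. acc=(acc<<6)|0x23=0x7D63
Completed: cp=U+7D63 (starts at byte 3)
Byte[6]=E0: 3-byte lead, need 2 cont bytes. acc=0x0
Byte[7]=BE: continuation. acc=(acc<<6)|0x3E=0x3E
Byte[8]=B5: continuation. acc=(acc<<6)|0x35=0xFB5
Completed: cp=U+0FB5 (starts at byte 6)
Byte[9]=E3: 3-byte lead, need 2 cont bytes. acc=0x3
Byte[10]=82: continuation. acc=(acc<<6)|0x02=0xC2
Byte[11]=BA: continuation. acc=(acc<<6)|0x3A=0x30BA
Completed: cp=U+30BA (starts at byte 9)
Byte[12]=CE: 2-byte lead, need 1 cont bytes. acc=0xE
Byte[13]=97: continuation. acc=(acc<<6)|0x17=0x397
Completed: cp=U+0397 (starts at byte 12)
Byte[14]=D8: 2-byte lead, need 1 cont bytes. acc=0x18
Byte[15]=AC: continuation. acc=(acc<<6)|0x2C=0x62C
Completed: cp=U+062C (starts at byte 14)
Byte[16]=C3: 2-byte lead, need 1 cont bytes. acc=0x3
Byte[17]=96: continuation. acc=(acc<<6)|0x16=0xD6
Completed: cp=U+00D6 (starts at byte 16)

Answer: 0 3 6 9 12 14 16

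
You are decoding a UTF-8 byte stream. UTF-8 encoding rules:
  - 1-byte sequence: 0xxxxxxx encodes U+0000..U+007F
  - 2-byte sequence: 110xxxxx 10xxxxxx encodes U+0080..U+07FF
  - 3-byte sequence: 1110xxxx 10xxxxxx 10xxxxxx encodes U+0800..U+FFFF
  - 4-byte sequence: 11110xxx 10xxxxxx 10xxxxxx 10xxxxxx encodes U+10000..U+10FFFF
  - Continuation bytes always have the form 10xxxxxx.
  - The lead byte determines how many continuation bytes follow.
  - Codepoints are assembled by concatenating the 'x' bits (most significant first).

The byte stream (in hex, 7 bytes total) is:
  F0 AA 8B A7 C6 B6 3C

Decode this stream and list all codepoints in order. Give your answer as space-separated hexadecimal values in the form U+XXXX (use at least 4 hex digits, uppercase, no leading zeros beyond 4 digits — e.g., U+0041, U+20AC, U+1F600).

Byte[0]=F0: 4-byte lead, need 3 cont bytes. acc=0x0
Byte[1]=AA: continuation. acc=(acc<<6)|0x2A=0x2A
Byte[2]=8B: continuation. acc=(acc<<6)|0x0B=0xA8B
Byte[3]=A7: continuation. acc=(acc<<6)|0x27=0x2A2E7
Completed: cp=U+2A2E7 (starts at byte 0)
Byte[4]=C6: 2-byte lead, need 1 cont bytes. acc=0x6
Byte[5]=B6: continuation. acc=(acc<<6)|0x36=0x1B6
Completed: cp=U+01B6 (starts at byte 4)
Byte[6]=3C: 1-byte ASCII. cp=U+003C

Answer: U+2A2E7 U+01B6 U+003C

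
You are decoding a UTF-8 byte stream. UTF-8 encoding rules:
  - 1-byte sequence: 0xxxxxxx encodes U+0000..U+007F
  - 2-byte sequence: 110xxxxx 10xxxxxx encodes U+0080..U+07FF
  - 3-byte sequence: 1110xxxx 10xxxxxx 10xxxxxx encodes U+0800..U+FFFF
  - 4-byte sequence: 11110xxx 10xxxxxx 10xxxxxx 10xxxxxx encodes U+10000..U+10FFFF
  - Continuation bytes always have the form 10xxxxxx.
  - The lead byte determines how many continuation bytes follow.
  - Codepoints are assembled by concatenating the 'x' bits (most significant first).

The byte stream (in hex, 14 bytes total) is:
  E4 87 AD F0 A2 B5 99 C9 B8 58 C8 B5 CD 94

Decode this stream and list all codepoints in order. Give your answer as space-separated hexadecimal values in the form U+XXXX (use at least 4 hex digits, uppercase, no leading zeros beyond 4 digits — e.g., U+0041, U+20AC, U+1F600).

Byte[0]=E4: 3-byte lead, need 2 cont bytes. acc=0x4
Byte[1]=87: continuation. acc=(acc<<6)|0x07=0x107
Byte[2]=AD: continuation. acc=(acc<<6)|0x2D=0x41ED
Completed: cp=U+41ED (starts at byte 0)
Byte[3]=F0: 4-byte lead, need 3 cont bytes. acc=0x0
Byte[4]=A2: continuation. acc=(acc<<6)|0x22=0x22
Byte[5]=B5: continuation. acc=(acc<<6)|0x35=0x8B5
Byte[6]=99: continuation. acc=(acc<<6)|0x19=0x22D59
Completed: cp=U+22D59 (starts at byte 3)
Byte[7]=C9: 2-byte lead, need 1 cont bytes. acc=0x9
Byte[8]=B8: continuation. acc=(acc<<6)|0x38=0x278
Completed: cp=U+0278 (starts at byte 7)
Byte[9]=58: 1-byte ASCII. cp=U+0058
Byte[10]=C8: 2-byte lead, need 1 cont bytes. acc=0x8
Byte[11]=B5: continuation. acc=(acc<<6)|0x35=0x235
Completed: cp=U+0235 (starts at byte 10)
Byte[12]=CD: 2-byte lead, need 1 cont bytes. acc=0xD
Byte[13]=94: continuation. acc=(acc<<6)|0x14=0x354
Completed: cp=U+0354 (starts at byte 12)

Answer: U+41ED U+22D59 U+0278 U+0058 U+0235 U+0354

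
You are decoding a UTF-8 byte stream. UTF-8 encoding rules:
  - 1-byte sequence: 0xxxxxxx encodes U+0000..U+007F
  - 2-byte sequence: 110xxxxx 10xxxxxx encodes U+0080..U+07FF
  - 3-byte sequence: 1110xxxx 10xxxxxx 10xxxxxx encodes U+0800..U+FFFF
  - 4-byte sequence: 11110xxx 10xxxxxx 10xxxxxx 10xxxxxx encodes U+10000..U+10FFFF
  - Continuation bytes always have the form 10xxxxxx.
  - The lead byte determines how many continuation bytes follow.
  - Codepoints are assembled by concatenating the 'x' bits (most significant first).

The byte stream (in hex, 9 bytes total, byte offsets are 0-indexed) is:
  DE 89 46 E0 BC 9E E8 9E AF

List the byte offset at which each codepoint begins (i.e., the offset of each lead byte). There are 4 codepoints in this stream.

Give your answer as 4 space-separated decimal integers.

Answer: 0 2 3 6

Derivation:
Byte[0]=DE: 2-byte lead, need 1 cont bytes. acc=0x1E
Byte[1]=89: continuation. acc=(acc<<6)|0x09=0x789
Completed: cp=U+0789 (starts at byte 0)
Byte[2]=46: 1-byte ASCII. cp=U+0046
Byte[3]=E0: 3-byte lead, need 2 cont bytes. acc=0x0
Byte[4]=BC: continuation. acc=(acc<<6)|0x3C=0x3C
Byte[5]=9E: continuation. acc=(acc<<6)|0x1E=0xF1E
Completed: cp=U+0F1E (starts at byte 3)
Byte[6]=E8: 3-byte lead, need 2 cont bytes. acc=0x8
Byte[7]=9E: continuation. acc=(acc<<6)|0x1E=0x21E
Byte[8]=AF: continuation. acc=(acc<<6)|0x2F=0x87AF
Completed: cp=U+87AF (starts at byte 6)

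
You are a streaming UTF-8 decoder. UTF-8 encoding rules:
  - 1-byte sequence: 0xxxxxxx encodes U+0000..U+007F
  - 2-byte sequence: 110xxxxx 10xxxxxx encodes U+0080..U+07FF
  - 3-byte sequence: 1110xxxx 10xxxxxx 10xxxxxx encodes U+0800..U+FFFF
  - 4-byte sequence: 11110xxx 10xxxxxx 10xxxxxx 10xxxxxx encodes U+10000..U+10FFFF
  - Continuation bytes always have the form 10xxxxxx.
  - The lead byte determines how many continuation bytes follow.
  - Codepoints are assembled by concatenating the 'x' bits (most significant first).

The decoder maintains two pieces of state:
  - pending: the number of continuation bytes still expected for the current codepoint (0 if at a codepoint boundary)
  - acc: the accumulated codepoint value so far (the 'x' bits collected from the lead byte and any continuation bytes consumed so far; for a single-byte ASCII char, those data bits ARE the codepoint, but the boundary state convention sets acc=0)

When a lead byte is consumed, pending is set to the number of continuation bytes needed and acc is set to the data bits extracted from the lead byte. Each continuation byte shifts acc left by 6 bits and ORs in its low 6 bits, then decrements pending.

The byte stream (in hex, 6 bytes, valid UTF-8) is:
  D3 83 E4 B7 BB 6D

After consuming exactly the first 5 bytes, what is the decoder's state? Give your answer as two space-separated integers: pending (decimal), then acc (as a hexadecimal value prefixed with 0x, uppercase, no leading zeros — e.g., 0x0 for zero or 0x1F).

Answer: 0 0x4DFB

Derivation:
Byte[0]=D3: 2-byte lead. pending=1, acc=0x13
Byte[1]=83: continuation. acc=(acc<<6)|0x03=0x4C3, pending=0
Byte[2]=E4: 3-byte lead. pending=2, acc=0x4
Byte[3]=B7: continuation. acc=(acc<<6)|0x37=0x137, pending=1
Byte[4]=BB: continuation. acc=(acc<<6)|0x3B=0x4DFB, pending=0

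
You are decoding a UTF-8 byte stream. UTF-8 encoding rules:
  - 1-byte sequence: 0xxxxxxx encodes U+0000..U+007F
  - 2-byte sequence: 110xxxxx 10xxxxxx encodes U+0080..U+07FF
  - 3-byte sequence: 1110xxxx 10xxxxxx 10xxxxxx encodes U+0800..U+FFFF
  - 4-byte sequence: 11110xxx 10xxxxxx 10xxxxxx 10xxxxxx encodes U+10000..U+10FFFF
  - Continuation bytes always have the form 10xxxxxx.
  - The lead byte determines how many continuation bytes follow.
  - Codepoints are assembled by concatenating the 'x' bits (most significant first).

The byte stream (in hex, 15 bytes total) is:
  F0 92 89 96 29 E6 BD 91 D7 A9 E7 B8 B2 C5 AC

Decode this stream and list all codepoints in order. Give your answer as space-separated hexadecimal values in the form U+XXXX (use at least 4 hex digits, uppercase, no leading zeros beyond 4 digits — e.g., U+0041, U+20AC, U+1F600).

Answer: U+12256 U+0029 U+6F51 U+05E9 U+7E32 U+016C

Derivation:
Byte[0]=F0: 4-byte lead, need 3 cont bytes. acc=0x0
Byte[1]=92: continuation. acc=(acc<<6)|0x12=0x12
Byte[2]=89: continuation. acc=(acc<<6)|0x09=0x489
Byte[3]=96: continuation. acc=(acc<<6)|0x16=0x12256
Completed: cp=U+12256 (starts at byte 0)
Byte[4]=29: 1-byte ASCII. cp=U+0029
Byte[5]=E6: 3-byte lead, need 2 cont bytes. acc=0x6
Byte[6]=BD: continuation. acc=(acc<<6)|0x3D=0x1BD
Byte[7]=91: continuation. acc=(acc<<6)|0x11=0x6F51
Completed: cp=U+6F51 (starts at byte 5)
Byte[8]=D7: 2-byte lead, need 1 cont bytes. acc=0x17
Byte[9]=A9: continuation. acc=(acc<<6)|0x29=0x5E9
Completed: cp=U+05E9 (starts at byte 8)
Byte[10]=E7: 3-byte lead, need 2 cont bytes. acc=0x7
Byte[11]=B8: continuation. acc=(acc<<6)|0x38=0x1F8
Byte[12]=B2: continuation. acc=(acc<<6)|0x32=0x7E32
Completed: cp=U+7E32 (starts at byte 10)
Byte[13]=C5: 2-byte lead, need 1 cont bytes. acc=0x5
Byte[14]=AC: continuation. acc=(acc<<6)|0x2C=0x16C
Completed: cp=U+016C (starts at byte 13)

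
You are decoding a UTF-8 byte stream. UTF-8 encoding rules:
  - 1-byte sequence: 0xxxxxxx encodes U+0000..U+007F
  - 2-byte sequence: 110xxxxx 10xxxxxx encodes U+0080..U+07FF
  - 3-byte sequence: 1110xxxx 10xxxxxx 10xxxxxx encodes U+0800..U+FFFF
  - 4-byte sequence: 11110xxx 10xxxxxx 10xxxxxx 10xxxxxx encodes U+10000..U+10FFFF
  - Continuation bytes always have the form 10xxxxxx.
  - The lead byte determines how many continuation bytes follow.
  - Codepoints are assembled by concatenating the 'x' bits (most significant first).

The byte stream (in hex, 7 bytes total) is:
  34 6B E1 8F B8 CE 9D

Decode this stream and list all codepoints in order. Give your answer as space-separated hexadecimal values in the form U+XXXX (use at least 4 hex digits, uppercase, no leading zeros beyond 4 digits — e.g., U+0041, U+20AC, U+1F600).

Answer: U+0034 U+006B U+13F8 U+039D

Derivation:
Byte[0]=34: 1-byte ASCII. cp=U+0034
Byte[1]=6B: 1-byte ASCII. cp=U+006B
Byte[2]=E1: 3-byte lead, need 2 cont bytes. acc=0x1
Byte[3]=8F: continuation. acc=(acc<<6)|0x0F=0x4F
Byte[4]=B8: continuation. acc=(acc<<6)|0x38=0x13F8
Completed: cp=U+13F8 (starts at byte 2)
Byte[5]=CE: 2-byte lead, need 1 cont bytes. acc=0xE
Byte[6]=9D: continuation. acc=(acc<<6)|0x1D=0x39D
Completed: cp=U+039D (starts at byte 5)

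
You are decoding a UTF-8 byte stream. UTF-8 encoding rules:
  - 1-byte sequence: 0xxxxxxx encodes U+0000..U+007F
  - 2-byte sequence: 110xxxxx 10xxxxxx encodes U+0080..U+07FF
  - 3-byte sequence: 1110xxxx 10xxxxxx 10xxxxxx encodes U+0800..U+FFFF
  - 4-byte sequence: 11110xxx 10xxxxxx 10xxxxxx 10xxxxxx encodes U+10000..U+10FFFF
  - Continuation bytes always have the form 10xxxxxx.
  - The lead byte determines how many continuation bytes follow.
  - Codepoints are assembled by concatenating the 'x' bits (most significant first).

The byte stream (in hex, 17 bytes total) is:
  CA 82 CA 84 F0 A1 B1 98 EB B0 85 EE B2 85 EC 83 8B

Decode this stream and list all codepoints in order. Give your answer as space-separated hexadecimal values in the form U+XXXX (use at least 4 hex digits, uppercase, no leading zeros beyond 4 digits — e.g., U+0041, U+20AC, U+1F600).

Byte[0]=CA: 2-byte lead, need 1 cont bytes. acc=0xA
Byte[1]=82: continuation. acc=(acc<<6)|0x02=0x282
Completed: cp=U+0282 (starts at byte 0)
Byte[2]=CA: 2-byte lead, need 1 cont bytes. acc=0xA
Byte[3]=84: continuation. acc=(acc<<6)|0x04=0x284
Completed: cp=U+0284 (starts at byte 2)
Byte[4]=F0: 4-byte lead, need 3 cont bytes. acc=0x0
Byte[5]=A1: continuation. acc=(acc<<6)|0x21=0x21
Byte[6]=B1: continuation. acc=(acc<<6)|0x31=0x871
Byte[7]=98: continuation. acc=(acc<<6)|0x18=0x21C58
Completed: cp=U+21C58 (starts at byte 4)
Byte[8]=EB: 3-byte lead, need 2 cont bytes. acc=0xB
Byte[9]=B0: continuation. acc=(acc<<6)|0x30=0x2F0
Byte[10]=85: continuation. acc=(acc<<6)|0x05=0xBC05
Completed: cp=U+BC05 (starts at byte 8)
Byte[11]=EE: 3-byte lead, need 2 cont bytes. acc=0xE
Byte[12]=B2: continuation. acc=(acc<<6)|0x32=0x3B2
Byte[13]=85: continuation. acc=(acc<<6)|0x05=0xEC85
Completed: cp=U+EC85 (starts at byte 11)
Byte[14]=EC: 3-byte lead, need 2 cont bytes. acc=0xC
Byte[15]=83: continuation. acc=(acc<<6)|0x03=0x303
Byte[16]=8B: continuation. acc=(acc<<6)|0x0B=0xC0CB
Completed: cp=U+C0CB (starts at byte 14)

Answer: U+0282 U+0284 U+21C58 U+BC05 U+EC85 U+C0CB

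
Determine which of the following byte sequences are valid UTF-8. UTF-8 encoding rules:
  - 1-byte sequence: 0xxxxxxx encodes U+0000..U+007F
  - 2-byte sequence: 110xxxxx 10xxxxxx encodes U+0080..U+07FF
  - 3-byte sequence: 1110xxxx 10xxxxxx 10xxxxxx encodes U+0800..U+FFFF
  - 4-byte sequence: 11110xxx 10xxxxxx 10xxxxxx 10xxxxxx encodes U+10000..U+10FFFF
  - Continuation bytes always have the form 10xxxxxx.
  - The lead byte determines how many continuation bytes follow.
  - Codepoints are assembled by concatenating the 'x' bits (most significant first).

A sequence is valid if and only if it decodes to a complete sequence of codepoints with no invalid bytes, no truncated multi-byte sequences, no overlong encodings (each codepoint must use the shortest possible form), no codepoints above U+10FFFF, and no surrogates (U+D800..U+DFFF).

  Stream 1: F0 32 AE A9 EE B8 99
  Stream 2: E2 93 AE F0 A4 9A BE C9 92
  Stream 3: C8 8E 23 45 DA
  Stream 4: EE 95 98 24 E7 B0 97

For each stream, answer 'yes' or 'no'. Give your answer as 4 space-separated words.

Stream 1: error at byte offset 1. INVALID
Stream 2: decodes cleanly. VALID
Stream 3: error at byte offset 5. INVALID
Stream 4: decodes cleanly. VALID

Answer: no yes no yes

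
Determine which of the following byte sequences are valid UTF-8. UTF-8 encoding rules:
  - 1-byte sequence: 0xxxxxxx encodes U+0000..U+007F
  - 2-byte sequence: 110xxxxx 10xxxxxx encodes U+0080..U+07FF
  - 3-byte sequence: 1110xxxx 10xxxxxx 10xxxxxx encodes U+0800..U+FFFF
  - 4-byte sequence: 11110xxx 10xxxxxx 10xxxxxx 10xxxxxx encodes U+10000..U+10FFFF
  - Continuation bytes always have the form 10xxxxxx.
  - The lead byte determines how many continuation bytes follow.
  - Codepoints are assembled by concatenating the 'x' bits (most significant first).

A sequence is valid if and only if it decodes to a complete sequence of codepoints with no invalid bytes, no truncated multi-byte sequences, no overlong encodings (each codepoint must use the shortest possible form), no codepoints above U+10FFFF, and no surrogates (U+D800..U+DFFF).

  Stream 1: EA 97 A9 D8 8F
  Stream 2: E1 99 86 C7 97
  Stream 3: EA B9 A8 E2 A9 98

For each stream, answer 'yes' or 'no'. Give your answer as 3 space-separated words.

Answer: yes yes yes

Derivation:
Stream 1: decodes cleanly. VALID
Stream 2: decodes cleanly. VALID
Stream 3: decodes cleanly. VALID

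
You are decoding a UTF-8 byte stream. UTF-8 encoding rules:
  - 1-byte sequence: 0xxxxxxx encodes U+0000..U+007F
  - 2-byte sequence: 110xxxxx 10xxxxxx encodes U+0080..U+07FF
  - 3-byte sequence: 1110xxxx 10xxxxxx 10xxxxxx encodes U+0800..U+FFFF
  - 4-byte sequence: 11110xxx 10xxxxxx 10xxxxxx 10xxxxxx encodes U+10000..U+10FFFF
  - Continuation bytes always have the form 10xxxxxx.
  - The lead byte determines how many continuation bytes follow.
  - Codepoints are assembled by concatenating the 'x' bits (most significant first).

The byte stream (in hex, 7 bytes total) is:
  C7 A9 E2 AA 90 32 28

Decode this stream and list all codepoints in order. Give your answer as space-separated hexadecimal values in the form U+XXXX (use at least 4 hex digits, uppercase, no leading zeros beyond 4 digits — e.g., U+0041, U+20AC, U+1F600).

Byte[0]=C7: 2-byte lead, need 1 cont bytes. acc=0x7
Byte[1]=A9: continuation. acc=(acc<<6)|0x29=0x1E9
Completed: cp=U+01E9 (starts at byte 0)
Byte[2]=E2: 3-byte lead, need 2 cont bytes. acc=0x2
Byte[3]=AA: continuation. acc=(acc<<6)|0x2A=0xAA
Byte[4]=90: continuation. acc=(acc<<6)|0x10=0x2A90
Completed: cp=U+2A90 (starts at byte 2)
Byte[5]=32: 1-byte ASCII. cp=U+0032
Byte[6]=28: 1-byte ASCII. cp=U+0028

Answer: U+01E9 U+2A90 U+0032 U+0028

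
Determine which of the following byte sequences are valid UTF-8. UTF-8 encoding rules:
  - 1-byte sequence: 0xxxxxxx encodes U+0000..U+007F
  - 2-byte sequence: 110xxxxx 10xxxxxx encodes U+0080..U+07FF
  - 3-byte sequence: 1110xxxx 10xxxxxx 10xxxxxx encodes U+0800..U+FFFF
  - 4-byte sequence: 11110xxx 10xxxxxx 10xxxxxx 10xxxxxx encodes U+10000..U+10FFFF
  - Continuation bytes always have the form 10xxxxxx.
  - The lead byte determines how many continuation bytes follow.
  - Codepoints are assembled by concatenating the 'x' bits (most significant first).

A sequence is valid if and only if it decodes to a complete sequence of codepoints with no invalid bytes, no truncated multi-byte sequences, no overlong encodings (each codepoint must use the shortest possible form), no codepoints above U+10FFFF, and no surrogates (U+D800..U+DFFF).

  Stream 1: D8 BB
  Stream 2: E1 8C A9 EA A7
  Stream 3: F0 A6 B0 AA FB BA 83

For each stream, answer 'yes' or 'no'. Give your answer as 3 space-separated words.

Answer: yes no no

Derivation:
Stream 1: decodes cleanly. VALID
Stream 2: error at byte offset 5. INVALID
Stream 3: error at byte offset 4. INVALID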